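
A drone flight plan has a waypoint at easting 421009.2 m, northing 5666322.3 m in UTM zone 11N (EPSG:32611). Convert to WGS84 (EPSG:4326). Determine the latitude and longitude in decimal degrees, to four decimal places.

lat 51.1429°, lon -118.1292°

Zone 11N: λ₀ = -117°, k₀ = 0.9996, false easting 500000 m.
Meridian distance M = (N − FN)/k₀ = 5668589.7 m.
Inverse transverse Mercator on WGS84 gives φ = 51.14290020°, λ = -118.12920016°.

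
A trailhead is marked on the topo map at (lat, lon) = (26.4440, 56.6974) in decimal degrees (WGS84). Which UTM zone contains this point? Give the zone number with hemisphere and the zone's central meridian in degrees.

UTM zone = ⌊(λ + 180)/6⌋ + 1; 56.6974° ∈ [54°, 60°) → zone 40.
Hemisphere: N (φ ≥ 0).
Central meridian λ₀ = 6×40 − 183 = 57°.

Zone 40N, central meridian 57°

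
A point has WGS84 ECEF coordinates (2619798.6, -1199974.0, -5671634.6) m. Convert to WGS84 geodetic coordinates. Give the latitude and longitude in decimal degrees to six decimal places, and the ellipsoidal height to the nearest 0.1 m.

λ = atan2(Y, X) = -24.60970035°; p = √(X²+Y²) = 2881541.7 m.
Bowring's method on WGS84 (a = 6378137 m, b = 6356752.314 m) gives φ = -63.22170004°, h = 538.043 m.

lat -63.221700°, lon -24.609700°, h 538.0 m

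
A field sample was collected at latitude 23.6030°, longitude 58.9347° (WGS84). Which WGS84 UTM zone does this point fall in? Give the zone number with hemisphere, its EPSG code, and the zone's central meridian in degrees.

Zone 40N (EPSG:32640), central meridian 57°

UTM zone = ⌊(λ + 180)/6⌋ + 1; 58.9347° ∈ [54°, 60°) → zone 40.
Hemisphere: N (φ ≥ 0).
Central meridian λ₀ = 6×40 − 183 = 57°.
EPSG code: 32640.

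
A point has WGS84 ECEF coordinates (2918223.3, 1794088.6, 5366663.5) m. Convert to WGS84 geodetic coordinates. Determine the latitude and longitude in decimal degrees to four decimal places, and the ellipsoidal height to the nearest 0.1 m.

lat 57.6236°, lon 31.5827°, h 3856.8 m

λ = atan2(Y, X) = 31.58270063°; p = √(X²+Y²) = 3425606.7 m.
Bowring's method on WGS84 (a = 6378137 m, b = 6356752.314 m) gives φ = 57.62360041°, h = 3856.816 m.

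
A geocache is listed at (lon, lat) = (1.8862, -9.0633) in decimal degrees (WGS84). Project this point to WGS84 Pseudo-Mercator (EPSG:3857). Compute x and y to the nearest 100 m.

x 210000 m, y -1013200 m

Web Mercator is spherical with R = a = 6378137 m.
x = R·λ = 6378137 × 0.032920400 = 209970.824 m.
y = R·ln tan(π/4 + φ/2) = 6378137 × -0.158848273 = -1013156.048 m.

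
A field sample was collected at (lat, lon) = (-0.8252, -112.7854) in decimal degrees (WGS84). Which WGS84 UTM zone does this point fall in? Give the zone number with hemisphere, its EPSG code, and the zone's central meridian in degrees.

Zone 12S (EPSG:32712), central meridian -111°

UTM zone = ⌊(λ + 180)/6⌋ + 1; -112.7854° ∈ [-114°, -108°) → zone 12.
Hemisphere: S (φ < 0).
Central meridian λ₀ = 6×12 − 183 = -111°.
EPSG code: 32712.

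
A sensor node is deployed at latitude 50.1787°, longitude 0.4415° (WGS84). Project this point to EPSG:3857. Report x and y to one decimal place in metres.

Web Mercator is spherical with R = a = 6378137 m.
x = R·λ = 6378137 × 0.007705629 = 49147.555 m.
y = R·ln tan(π/4 + φ/2) = 6378137 × 1.015544389 = 6477281.242 m.

x 49147.6 m, y 6477281.2 m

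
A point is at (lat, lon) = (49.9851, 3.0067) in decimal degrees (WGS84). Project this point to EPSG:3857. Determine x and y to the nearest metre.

Web Mercator is spherical with R = a = 6378137 m.
x = R·λ = 6378137 × 0.052476815 = 334704.313 m.
y = R·ln tan(π/4 + φ/2) = 6378137 × 1.010278679 = 6443695.823 m.

x 334704 m, y 6443696 m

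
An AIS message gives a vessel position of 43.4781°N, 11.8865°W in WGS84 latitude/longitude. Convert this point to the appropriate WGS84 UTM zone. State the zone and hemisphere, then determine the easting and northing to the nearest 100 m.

Zone 29N: E 266600 m, N 4818000 m

Longitude -11.8865° lies in the 6° band [-12°, -6°), giving zone 29; latitude is north of the equator, so 29N.
Zone 29 central meridian λ₀ = 6×29 − 183 = -9°; Δλ = -2.8865°.
Transverse Mercator on WGS84 with k₀ = 0.9996 gives E = 266553.130 m, N = 4817957.154 m.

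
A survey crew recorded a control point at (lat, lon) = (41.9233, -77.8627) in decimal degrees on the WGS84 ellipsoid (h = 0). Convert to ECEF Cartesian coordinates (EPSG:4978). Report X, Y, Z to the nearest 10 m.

WGS84: a = 6378137 m, e² = 0.006694380; N(φ) = a/√(1−e²sin²φ) = 6387688.633 m.
X = (N+h)·cosφ·cosλ = 999278.235 m; Y = (N+h)·cosφ·sinλ = -4646456.171 m; Z = (N(1−e²)+h)·sinφ = 4239268.976 m.

X 999280 m, Y -4646460 m, Z 4239270 m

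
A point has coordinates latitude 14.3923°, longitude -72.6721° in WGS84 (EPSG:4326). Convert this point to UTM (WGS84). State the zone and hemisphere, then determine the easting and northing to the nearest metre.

Longitude -72.6721° lies in the 6° band [-78°, -72°), giving zone 18; latitude is north of the equator, so 18N.
Zone 18 central meridian λ₀ = 6×18 − 183 = -75°; Δλ = +2.3279°.
Transverse Mercator on WGS84 with k₀ = 0.9996 gives E = 751020.364 m, N = 1592381.465 m.

Zone 18N: E 751020 m, N 1592381 m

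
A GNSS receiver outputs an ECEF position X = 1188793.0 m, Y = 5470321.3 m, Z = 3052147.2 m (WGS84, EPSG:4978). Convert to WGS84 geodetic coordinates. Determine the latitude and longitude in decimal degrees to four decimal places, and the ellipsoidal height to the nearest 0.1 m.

λ = atan2(Y, X) = 77.73929968°; p = √(X²+Y²) = 5598003.6 m.
Bowring's method on WGS84 (a = 6378137 m, b = 6356752.314 m) gives φ = 28.76210004°, h = 2772.142 m.

lat 28.7621°, lon 77.7393°, h 2772.1 m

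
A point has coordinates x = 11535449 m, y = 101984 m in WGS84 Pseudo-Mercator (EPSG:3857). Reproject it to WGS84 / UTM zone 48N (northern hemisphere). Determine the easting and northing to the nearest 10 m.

E 346970 m, N 101290 m

Web Mercator inverse (R = 6378137 m) → φ = 0.91609882°, λ = 103.62470146°.
UTM 48N forward: E = 346968.348 m, N = 101285.901 m.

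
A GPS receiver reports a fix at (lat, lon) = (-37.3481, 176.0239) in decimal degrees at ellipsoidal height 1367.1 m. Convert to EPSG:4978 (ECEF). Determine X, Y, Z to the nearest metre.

WGS84: a = 6378137 m, e² = 0.006694380; N(φ) = a/√(1−e²sin²φ) = 6386008.592 m.
X = (N+h)·cosφ·cosλ = -5065514.939 m; Y = (N+h)·cosφ·sinλ = 352092.043 m; Z = (N(1−e²)+h)·sinφ = -3849004.953 m.

X -5065515 m, Y 352092 m, Z -3849005 m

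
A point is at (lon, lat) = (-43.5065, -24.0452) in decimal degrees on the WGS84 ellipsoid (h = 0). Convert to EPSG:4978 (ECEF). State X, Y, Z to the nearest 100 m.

X 4227000 m, Y -4012100 m, Z -2582900 m

WGS84: a = 6378137 m, e² = 0.006694380; N(φ) = a/√(1−e²sin²φ) = 6381684.320 m.
X = (N+h)·cosφ·cosλ = 4226960.847 m; Y = (N+h)·cosφ·sinλ = -4012147.536 m; Z = (N(1−e²)+h)·sinφ = -2582856.088 m.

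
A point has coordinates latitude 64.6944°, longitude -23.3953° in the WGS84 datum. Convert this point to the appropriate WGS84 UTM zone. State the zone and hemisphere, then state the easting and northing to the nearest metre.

Zone 27N: E 385778 m, N 7176556 m

Longitude -23.3953° lies in the 6° band [-24°, -18°), giving zone 27; latitude is north of the equator, so 27N.
Zone 27 central meridian λ₀ = 6×27 − 183 = -21°; Δλ = -2.3953°.
Transverse Mercator on WGS84 with k₀ = 0.9996 gives E = 385777.961 m, N = 7176555.669 m.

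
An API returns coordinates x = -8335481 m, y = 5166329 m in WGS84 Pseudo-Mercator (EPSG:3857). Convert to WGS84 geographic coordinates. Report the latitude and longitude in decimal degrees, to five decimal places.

R = 6378137 m. λ = x/R = -74.87889983°.
φ = 2·arctan(exp(y/R)) − 90° = 2·arctan(2.24792) − 90° = 42.03570246°.

lat 42.03570°, lon -74.87890°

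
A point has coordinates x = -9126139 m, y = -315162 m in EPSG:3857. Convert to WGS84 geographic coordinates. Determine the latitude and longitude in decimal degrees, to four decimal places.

R = 6378137 m. λ = x/R = -81.98150149°.
φ = 2·arctan(exp(y/R)) − 90° = 2·arctan(0.95179) − 90° = -2.82999702°.

lat -2.8300°, lon -81.9815°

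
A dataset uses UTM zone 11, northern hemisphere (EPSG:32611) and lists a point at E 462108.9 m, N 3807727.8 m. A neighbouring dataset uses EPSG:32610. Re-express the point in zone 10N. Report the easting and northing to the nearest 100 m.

UTM 11N → geographic: φ = 34.41030005°, λ = -117.41230009°.
UTM 10N (λ₀ = -123°) forward: E = 1013813.824 m, N = 3821836.255 m.

E 1013800 m, N 3821800 m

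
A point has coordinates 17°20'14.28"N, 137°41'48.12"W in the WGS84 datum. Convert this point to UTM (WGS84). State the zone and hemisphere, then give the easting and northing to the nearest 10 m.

Longitude -137.6967° lies in the 6° band [-138°, -132°), giving zone 8; latitude is north of the equator, so 8N.
Zone 8 central meridian λ₀ = 6×8 − 183 = -135°; Δλ = -2.6967°.
Transverse Mercator on WGS84 with k₀ = 0.9996 gives E = 213385.320 m, N = 1918880.497 m.

Zone 8N: E 213390 m, N 1918880 m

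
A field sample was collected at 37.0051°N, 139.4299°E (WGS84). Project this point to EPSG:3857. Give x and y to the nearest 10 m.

x 15521270 m, y 4439820 m

Web Mercator is spherical with R = a = 6378137 m.
x = R·λ = 6378137 × 2.433510831 = 15521265.469 m.
y = R·ln tan(π/4 + φ/2) = 6378137 × 0.696099454 = 4439817.685 m.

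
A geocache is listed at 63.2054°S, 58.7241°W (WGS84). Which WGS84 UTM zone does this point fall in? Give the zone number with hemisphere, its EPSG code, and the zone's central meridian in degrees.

Zone 21S (EPSG:32721), central meridian -57°

UTM zone = ⌊(λ + 180)/6⌋ + 1; -58.7241° ∈ [-60°, -54°) → zone 21.
Hemisphere: S (φ < 0).
Central meridian λ₀ = 6×21 − 183 = -57°.
EPSG code: 32721.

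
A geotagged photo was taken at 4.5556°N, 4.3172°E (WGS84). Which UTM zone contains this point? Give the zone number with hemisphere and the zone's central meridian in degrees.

UTM zone = ⌊(λ + 180)/6⌋ + 1; 4.3172° ∈ [0°, 6°) → zone 31.
Hemisphere: N (φ ≥ 0).
Central meridian λ₀ = 6×31 − 183 = 3°.

Zone 31N, central meridian 3°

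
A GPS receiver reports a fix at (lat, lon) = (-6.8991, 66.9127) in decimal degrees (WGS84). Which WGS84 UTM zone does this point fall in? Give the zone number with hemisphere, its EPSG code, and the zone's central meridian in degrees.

UTM zone = ⌊(λ + 180)/6⌋ + 1; 66.9127° ∈ [66°, 72°) → zone 42.
Hemisphere: S (φ < 0).
Central meridian λ₀ = 6×42 − 183 = 69°.
EPSG code: 32742.

Zone 42S (EPSG:32742), central meridian 69°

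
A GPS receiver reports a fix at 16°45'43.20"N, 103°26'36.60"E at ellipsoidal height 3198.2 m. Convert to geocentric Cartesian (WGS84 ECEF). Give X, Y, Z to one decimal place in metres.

WGS84: a = 6378137 m, e² = 0.006694380; N(φ) = a/√(1−e²sin²φ) = 6379913.383 m.
X = (N+h)·cosφ·cosλ = -1420933.408 m; Y = (N+h)·cosφ·sinλ = 5944431.248 m; Z = (N(1−e²)+h)·sinφ = 1828551.748 m.

X -1420933.4 m, Y 5944431.2 m, Z 1828551.7 m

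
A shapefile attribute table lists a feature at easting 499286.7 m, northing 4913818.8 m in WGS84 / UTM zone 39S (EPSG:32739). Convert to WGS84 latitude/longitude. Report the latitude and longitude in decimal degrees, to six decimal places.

Zone 39S: λ₀ = 51°, k₀ = 0.9996, false easting 500000 m, false northing 10000000 m.
Meridian distance M = (N − FN)/k₀ = -5088216.5 m.
Inverse transverse Mercator on WGS84 gives φ = -45.92919985°, λ = 50.99079981°.

lat -45.929200°, lon 50.990800°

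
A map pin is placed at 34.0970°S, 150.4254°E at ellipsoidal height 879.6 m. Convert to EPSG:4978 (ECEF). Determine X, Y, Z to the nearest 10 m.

X -4599010 m, Y 2609910 m, Z -3555850 m

WGS84: a = 6378137 m, e² = 0.006694380; N(φ) = a/√(1−e²sin²φ) = 6384856.850 m.
X = (N+h)·cosφ·cosλ = -4599014.047 m; Y = (N+h)·cosφ·sinλ = 2609907.522 m; Z = (N(1−e²)+h)·sinφ = -3555854.643 m.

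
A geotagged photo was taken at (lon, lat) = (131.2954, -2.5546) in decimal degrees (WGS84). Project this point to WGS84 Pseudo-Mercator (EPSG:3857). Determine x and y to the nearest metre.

x 14615737 m, y -284471 m

Web Mercator is spherical with R = a = 6378137 m.
x = R·λ = 6378137 × 2.291537023 = 14615737.071 m.
y = R·ln tan(π/4 + φ/2) = 6378137 × -0.044600961 = -284471.038 m.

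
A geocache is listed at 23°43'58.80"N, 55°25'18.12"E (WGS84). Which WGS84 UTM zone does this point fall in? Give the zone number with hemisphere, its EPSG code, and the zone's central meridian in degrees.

UTM zone = ⌊(λ + 180)/6⌋ + 1; 55.4217° ∈ [54°, 60°) → zone 40.
Hemisphere: N (φ ≥ 0).
Central meridian λ₀ = 6×40 − 183 = 57°.
EPSG code: 32640.

Zone 40N (EPSG:32640), central meridian 57°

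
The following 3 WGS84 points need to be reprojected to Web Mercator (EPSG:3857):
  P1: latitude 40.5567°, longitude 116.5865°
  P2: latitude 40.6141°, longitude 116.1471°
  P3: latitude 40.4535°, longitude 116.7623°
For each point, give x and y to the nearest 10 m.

P1: x 12978350 m, y 4947170 m; P2: x 12929440 m, y 4955590 m; P3: x 12997920 m, y 4932060 m

Web Mercator: x = R·λ, y = R·ln tan(π/4+φ/2), R = 6378137 m.
P1 (40.5567°, 116.5865°) → (12978349.813, 4947173.273) m.
P2 (40.6141°, 116.1471°) → (12929436.029, 4955587.056) m.
P3 (40.4535°, 116.7623°) → (12997919.780, 4932064.174) m.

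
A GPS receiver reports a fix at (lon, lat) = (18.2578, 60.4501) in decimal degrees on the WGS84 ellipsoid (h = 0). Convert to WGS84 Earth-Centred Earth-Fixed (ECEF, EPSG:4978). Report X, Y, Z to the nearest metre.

X 2994815 m, Y 987994 m, Z 5525380 m

WGS84: a = 6378137 m, e² = 0.006694380; N(φ) = a/√(1−e²sin²φ) = 6394354.851 m.
X = (N+h)·cosφ·cosλ = 2994814.627 m; Y = (N+h)·cosφ·sinλ = 987993.815 m; Z = (N(1−e²)+h)·sinφ = 5525380.482 m.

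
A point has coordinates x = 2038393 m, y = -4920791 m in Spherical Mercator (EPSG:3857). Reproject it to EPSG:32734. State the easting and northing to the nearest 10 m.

Web Mercator inverse (R = 6378137 m) → φ = -40.37639719°, λ = 18.31119587°.
UTM 34S forward: E = 271736.011 m, N = 5526993.950 m.

E 271740 m, N 5526990 m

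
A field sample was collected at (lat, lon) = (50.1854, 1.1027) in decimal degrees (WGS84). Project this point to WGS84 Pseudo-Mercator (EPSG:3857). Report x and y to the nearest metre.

Web Mercator is spherical with R = a = 6378137 m.
x = R·λ = 6378137 × 0.019245746 = 122752.002 m.
y = R·ln tan(π/4 + φ/2) = 6378137 × 1.015727003 = 6478445.980 m.

x 122752 m, y 6478446 m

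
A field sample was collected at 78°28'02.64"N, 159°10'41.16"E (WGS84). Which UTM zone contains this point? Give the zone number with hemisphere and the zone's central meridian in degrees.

UTM zone = ⌊(λ + 180)/6⌋ + 1; 159.1781° ∈ [156°, 162°) → zone 57.
Hemisphere: N (φ ≥ 0).
Central meridian λ₀ = 6×57 − 183 = 159°.

Zone 57N, central meridian 159°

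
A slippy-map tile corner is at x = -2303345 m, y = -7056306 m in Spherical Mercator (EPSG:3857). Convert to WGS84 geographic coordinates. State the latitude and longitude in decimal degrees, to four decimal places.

R = 6378137 m. λ = x/R = -20.69130018°.
φ = 2·arctan(exp(y/R)) − 90° = 2·arctan(0.33077) − 90° = -53.39450135°.

lat -53.3945°, lon -20.6913°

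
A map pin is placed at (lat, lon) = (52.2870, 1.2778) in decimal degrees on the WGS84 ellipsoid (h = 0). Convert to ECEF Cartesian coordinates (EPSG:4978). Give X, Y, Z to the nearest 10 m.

WGS84: a = 6378137 m, e² = 0.006694380; N(φ) = a/√(1−e²sin²φ) = 6391539.551 m.
X = (N+h)·cosφ·cosλ = 3908774.334 m; Y = (N+h)·cosφ·sinλ = 87187.226 m; Z = (N(1−e²)+h)·sinφ = 5022401.086 m.

X 3908770 m, Y 87190 m, Z 5022400 m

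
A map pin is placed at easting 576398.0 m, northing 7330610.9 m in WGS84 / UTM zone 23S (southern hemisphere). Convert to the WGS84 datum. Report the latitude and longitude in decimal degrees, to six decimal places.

Zone 23S: λ₀ = -45°, k₀ = 0.9996, false easting 500000 m, false northing 10000000 m.
Meridian distance M = (N − FN)/k₀ = -2670457.3 m.
Inverse transverse Mercator on WGS84 gives φ = -24.13509999°, λ = -44.24809977°.

lat -24.135100°, lon -44.248100°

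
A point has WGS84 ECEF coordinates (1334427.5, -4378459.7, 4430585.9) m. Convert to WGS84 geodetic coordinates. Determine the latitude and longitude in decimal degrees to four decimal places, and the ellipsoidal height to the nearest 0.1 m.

lat 44.2592°, lon -73.0503°, h 2610.6 m

λ = atan2(Y, X) = -73.05029943°; p = √(X²+Y²) = 4577292.4 m.
Bowring's method on WGS84 (a = 6378137 m, b = 6356752.314 m) gives φ = 44.25919985°, h = 2610.605 m.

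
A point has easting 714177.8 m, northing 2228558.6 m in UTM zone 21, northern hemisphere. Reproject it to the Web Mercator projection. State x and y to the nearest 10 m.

Unproject from UTM 21N (λ₀ = -57°) → φ = 20.14240014°, λ = -54.95099977°.
Web Mercator (R = 6378137 m): x = -6117117.313 m, y = 2289907.830 m.

x -6117120 m, y 2289910 m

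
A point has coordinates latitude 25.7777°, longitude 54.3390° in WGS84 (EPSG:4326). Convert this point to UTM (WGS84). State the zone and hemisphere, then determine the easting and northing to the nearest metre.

Longitude 54.3390° lies in the 6° band [54°, 60°), giving zone 40; latitude is north of the equator, so 40N.
Zone 40 central meridian λ₀ = 6×40 − 183 = 57°; Δλ = -2.6610°.
Transverse Mercator on WGS84 with k₀ = 0.9996 gives E = 233134.049 m, N = 2853762.163 m.

Zone 40N: E 233134 m, N 2853762 m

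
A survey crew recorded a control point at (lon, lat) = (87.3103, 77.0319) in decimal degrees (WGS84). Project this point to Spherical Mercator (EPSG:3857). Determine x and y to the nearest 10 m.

Web Mercator is spherical with R = a = 6378137 m.
x = R·λ = 6378137 × 1.523852206 = 9719338.137 m.
y = R·ln tan(π/4 + φ/2) = 6378137 × 2.174599846 = 13869895.740 m.

x 9719340 m, y 13869900 m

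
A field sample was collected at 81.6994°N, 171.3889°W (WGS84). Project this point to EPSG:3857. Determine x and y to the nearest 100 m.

x -19078900 m, y 16731700 m

Web Mercator is spherical with R = a = 6378137 m.
x = R·λ = 6378137 × -2.991300606 = -19078925.076 m.
y = R·ln tan(π/4 + φ/2) = 6378137 × 2.623295189 = 16731736.107 m.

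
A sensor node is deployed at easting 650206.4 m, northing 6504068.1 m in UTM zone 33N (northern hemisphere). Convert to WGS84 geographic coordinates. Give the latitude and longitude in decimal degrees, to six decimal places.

Zone 33N: λ₀ = 15°, k₀ = 0.9996, false easting 500000 m.
Meridian distance M = (N − FN)/k₀ = 6506670.8 m.
Inverse transverse Mercator on WGS84 gives φ = 58.65079994°, λ = 17.58869936°.

lat 58.650800°, lon 17.588699°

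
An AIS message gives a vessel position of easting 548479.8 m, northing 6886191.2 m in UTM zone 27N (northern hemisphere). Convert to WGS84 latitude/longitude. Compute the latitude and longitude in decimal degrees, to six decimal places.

lat 62.104700°, lon -20.071200°

Zone 27N: λ₀ = -21°, k₀ = 0.9996, false easting 500000 m.
Meridian distance M = (N − FN)/k₀ = 6888946.8 m.
Inverse transverse Mercator on WGS84 gives φ = 62.10469984°, λ = -20.07120008°.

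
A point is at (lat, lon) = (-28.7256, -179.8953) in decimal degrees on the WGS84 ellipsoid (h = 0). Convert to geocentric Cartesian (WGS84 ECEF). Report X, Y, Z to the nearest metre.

X -5597509 m, Y -10229 m, Z -3047266 m

WGS84: a = 6378137 m, e² = 0.006694380; N(φ) = a/√(1−e²sin²φ) = 6383074.118 m.
X = (N+h)·cosφ·cosλ = -5597509.481 m; Y = (N+h)·cosφ·sinλ = -10228.675 m; Z = (N(1−e²)+h)·sinφ = -3047266.437 m.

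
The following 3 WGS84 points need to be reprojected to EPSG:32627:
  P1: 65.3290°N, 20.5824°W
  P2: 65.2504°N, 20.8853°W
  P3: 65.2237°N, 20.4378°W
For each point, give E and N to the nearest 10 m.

P1: E 519450 m, N 7245190 m; P2: E 505360 m, N 7236370 m; P3: E 526290 m, N 7233500 m

UTM zone 27N: λ₀ = -21°, k₀ = 0.9996.
P1 (65.3290°, -20.5824°) → (519449.977, 7245186.201) m.
P2 (65.2504°, -20.8853°) → (505358.183, 7236366.505) m.
P3 (65.2237°, -20.4378°) → (526289.288, 7233502.985) m.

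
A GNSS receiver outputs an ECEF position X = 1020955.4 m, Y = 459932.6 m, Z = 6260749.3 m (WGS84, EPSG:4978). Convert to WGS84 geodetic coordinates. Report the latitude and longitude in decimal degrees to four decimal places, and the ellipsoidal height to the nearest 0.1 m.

λ = atan2(Y, X) = 24.25120022°; p = √(X²+Y²) = 1119771.4 m.
Bowring's method on WGS84 (a = 6378137 m, b = 6356752.314 m) gives φ = 79.92600014°, h = 2687.853 m.

lat 79.9260°, lon 24.2512°, h 2687.9 m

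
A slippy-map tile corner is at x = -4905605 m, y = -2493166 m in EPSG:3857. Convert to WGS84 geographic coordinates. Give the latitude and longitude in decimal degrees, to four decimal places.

R = 6378137 m. λ = x/R = -44.06779949°.
φ = 2·arctan(exp(y/R)) − 90° = 2·arctan(0.67645) − 90° = -21.84700301°.

lat -21.8470°, lon -44.0678°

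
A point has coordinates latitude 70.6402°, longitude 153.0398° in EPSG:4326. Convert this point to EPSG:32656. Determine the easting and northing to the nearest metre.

Zone 56 central meridian λ₀ = 6×56 − 183 = 153°; Δλ = +0.0398°.
Transverse Mercator on WGS84 with k₀ = 0.9996 gives E = 501472.519 m, N = 7837269.624 m.

E 501473 m, N 7837270 m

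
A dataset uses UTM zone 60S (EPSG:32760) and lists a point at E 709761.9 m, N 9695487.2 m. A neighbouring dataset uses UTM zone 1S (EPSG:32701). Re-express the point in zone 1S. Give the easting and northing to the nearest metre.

UTM 60S → geographic: φ = -2.75349994°, λ = 178.88689970°.
UTM 1S (λ₀ = -177°) forward: E = 42445.818 m, N = 9694863.181 m.

E 42446 m, N 9694863 m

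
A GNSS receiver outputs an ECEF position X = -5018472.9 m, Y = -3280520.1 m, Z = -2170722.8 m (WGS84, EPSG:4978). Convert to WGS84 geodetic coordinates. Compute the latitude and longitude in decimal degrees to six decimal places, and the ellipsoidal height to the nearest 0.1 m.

lat -20.026500°, lon -146.827800°, h 787.1 m

λ = atan2(Y, X) = -146.82779989°; p = √(X²+Y²) = 5995571.9 m.
Bowring's method on WGS84 (a = 6378137 m, b = 6356752.314 m) gives φ = -20.02649954°, h = 787.099 m.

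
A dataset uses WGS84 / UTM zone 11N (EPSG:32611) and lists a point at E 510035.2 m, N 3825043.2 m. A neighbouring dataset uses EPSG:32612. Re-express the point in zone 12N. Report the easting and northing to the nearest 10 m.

E -40680 m, N 3840840 m

UTM 11N → geographic: φ = 34.56709957°, λ = -116.89060026°.
UTM 12N (λ₀ = -111°) forward: E = -40683.783 m, N = 3840840.354 m.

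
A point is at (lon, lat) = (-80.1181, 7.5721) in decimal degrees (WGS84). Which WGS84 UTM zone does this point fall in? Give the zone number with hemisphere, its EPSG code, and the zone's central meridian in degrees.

UTM zone = ⌊(λ + 180)/6⌋ + 1; -80.1181° ∈ [-84°, -78°) → zone 17.
Hemisphere: N (φ ≥ 0).
Central meridian λ₀ = 6×17 − 183 = -81°.
EPSG code: 32617.

Zone 17N (EPSG:32617), central meridian -81°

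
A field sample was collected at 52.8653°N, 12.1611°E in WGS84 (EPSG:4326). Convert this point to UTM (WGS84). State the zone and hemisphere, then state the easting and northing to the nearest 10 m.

Zone 33N: E 308910 m, N 5861060 m

Longitude 12.1611° lies in the 6° band [12°, 18°), giving zone 33; latitude is north of the equator, so 33N.
Zone 33 central meridian λ₀ = 6×33 − 183 = 15°; Δλ = -2.8389°.
Transverse Mercator on WGS84 with k₀ = 0.9996 gives E = 308909.118 m, N = 5861061.886 m.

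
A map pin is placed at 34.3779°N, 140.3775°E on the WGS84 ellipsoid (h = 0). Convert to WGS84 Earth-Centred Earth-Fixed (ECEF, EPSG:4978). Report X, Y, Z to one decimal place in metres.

X -4059056.7 m, Y 3360629.5 m, Z 3581121.3 m

WGS84: a = 6378137 m, e² = 0.006694380; N(φ) = a/√(1−e²sin²φ) = 6384954.525 m.
X = (N+h)·cosφ·cosλ = -4059056.673 m; Y = (N+h)·cosφ·sinλ = 3360629.465 m; Z = (N(1−e²)+h)·sinφ = 3581121.320 m.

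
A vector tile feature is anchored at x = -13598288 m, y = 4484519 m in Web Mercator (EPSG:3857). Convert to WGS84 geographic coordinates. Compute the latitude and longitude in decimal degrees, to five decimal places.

lat 37.32510°, lon -122.15550°

R = 6378137 m. λ = x/R = -122.15549948°.
φ = 2·arctan(exp(y/R)) − 90° = 2·arctan(2.02002) − 90° = 37.32510048°.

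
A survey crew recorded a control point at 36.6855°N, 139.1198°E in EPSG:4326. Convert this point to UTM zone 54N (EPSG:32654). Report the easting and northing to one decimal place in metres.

Zone 54 central meridian λ₀ = 6×54 − 183 = 141°; Δλ = -1.8802°.
Transverse Mercator on WGS84 with k₀ = 0.9996 gives E = 332012.009 m, N = 4061631.816 m.

E 332012.0 m, N 4061631.8 m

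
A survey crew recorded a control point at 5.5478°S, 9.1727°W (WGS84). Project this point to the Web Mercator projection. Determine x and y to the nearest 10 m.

x -1021100 m, y -618550 m

Web Mercator is spherical with R = a = 6378137 m.
x = R·λ = 6378137 × -0.160093816 = -1021100.293 m.
y = R·ln tan(π/4 + φ/2) = 6378137 × -0.096979033 = -618545.561 m.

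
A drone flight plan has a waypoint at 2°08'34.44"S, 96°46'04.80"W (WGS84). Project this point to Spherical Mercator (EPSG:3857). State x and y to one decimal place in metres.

x -10772164.5 m, y -238602.2 m

Web Mercator is spherical with R = a = 6378137 m.
x = R·λ = 6378137 × -1.688920211 = -10772164.485 m.
y = R·ln tan(π/4 + φ/2) = 6378137 × -0.037409383 = -238602.170 m.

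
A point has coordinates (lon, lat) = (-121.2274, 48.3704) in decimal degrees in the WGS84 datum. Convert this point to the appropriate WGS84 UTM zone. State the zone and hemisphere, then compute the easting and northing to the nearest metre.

Longitude -121.2274° lies in the 6° band [-126°, -120°), giving zone 10; latitude is north of the equator, so 10N.
Zone 10 central meridian λ₀ = 6×10 − 183 = -123°; Δλ = +1.7726°.
Transverse Mercator on WGS84 with k₀ = 0.9996 gives E = 631276.265 m, N = 5358988.060 m.

Zone 10N: E 631276 m, N 5358988 m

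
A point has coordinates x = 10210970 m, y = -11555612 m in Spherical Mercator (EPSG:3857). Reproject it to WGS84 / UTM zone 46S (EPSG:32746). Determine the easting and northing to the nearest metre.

E 454776 m, N 2072673 m

Web Mercator inverse (R = 6378137 m) → φ = -71.44339888°, λ = 91.72670417°.
UTM 46S forward: E = 454776.389 m, N = 2072673.470 m.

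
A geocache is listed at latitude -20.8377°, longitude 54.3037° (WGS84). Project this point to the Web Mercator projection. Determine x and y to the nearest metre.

x 6045060 m, y -2372537 m

Web Mercator is spherical with R = a = 6378137 m.
x = R·λ = 6378137 × 0.947778361 = 6045060.232 m.
y = R·ln tan(π/4 + φ/2) = 6378137 × -0.371979551 = -2372536.535 m.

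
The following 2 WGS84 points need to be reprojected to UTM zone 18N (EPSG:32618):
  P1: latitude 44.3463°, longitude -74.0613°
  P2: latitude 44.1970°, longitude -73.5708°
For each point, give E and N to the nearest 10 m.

UTM zone 18N: λ₀ = -75°, k₀ = 0.9996.
P1 (44.3463°, -74.0613°) → (574820.399, 4910765.226) m.
P2 (44.1970°, -73.5708°) → (614205.373, 4894746.658) m.

P1: E 574820 m, N 4910770 m; P2: E 614210 m, N 4894750 m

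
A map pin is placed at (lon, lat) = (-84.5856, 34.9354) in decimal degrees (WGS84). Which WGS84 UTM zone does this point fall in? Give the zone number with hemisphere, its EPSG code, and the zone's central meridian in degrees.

UTM zone = ⌊(λ + 180)/6⌋ + 1; -84.5856° ∈ [-90°, -84°) → zone 16.
Hemisphere: N (φ ≥ 0).
Central meridian λ₀ = 6×16 − 183 = -87°.
EPSG code: 32616.

Zone 16N (EPSG:32616), central meridian -87°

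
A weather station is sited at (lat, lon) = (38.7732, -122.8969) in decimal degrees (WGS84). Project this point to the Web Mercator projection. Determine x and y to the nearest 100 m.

x -13680800 m, y 4689200 m

Web Mercator is spherical with R = a = 6378137 m.
x = R·λ = 6378137 × -2.144955545 = -13680820.328 m.
y = R·ln tan(π/4 + φ/2) = 6378137 × 0.735204699 = 4689236.291 m.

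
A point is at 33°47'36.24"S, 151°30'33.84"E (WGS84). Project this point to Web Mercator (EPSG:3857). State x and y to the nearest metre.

Web Mercator is spherical with R = a = 6378137 m.
x = R·λ = 6378137 × 2.644337878 = 16865949.258 m.
y = R·ln tan(π/4 + φ/2) = 6378137 × -0.627313950 = -4001094.315 m.

x 16865949 m, y -4001094 m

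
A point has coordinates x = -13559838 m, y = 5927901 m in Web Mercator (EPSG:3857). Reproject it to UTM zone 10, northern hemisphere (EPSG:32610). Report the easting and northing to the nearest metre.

Web Mercator inverse (R = 6378137 m) → φ = 46.91309817°, λ = -121.81009726°.
UTM 10N forward: E = 590609.188 m, N = 5196194.284 m.

E 590609 m, N 5196194 m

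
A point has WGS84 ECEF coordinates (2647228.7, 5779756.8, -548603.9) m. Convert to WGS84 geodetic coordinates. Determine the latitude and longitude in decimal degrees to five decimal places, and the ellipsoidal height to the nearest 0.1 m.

λ = atan2(Y, X) = 65.39140013°; p = √(X²+Y²) = 6357154.1 m.
Bowring's method on WGS84 (a = 6378137 m, b = 6356752.314 m) gives φ = -4.96530004°, h = 2803.539 m.

lat -4.96530°, lon 65.39140°, h 2803.5 m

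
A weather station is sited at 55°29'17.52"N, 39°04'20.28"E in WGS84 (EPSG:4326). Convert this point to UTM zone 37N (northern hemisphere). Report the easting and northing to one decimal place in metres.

Zone 37 central meridian λ₀ = 6×37 − 183 = 39°; Δλ = +0.0723°.
Transverse Mercator on WGS84 with k₀ = 0.9996 gives E = 504568.600 m, N = 6149122.394 m.

E 504568.6 m, N 6149122.4 m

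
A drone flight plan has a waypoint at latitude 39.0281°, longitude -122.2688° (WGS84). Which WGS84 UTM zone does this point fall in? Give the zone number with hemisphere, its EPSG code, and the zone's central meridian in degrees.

UTM zone = ⌊(λ + 180)/6⌋ + 1; -122.2688° ∈ [-126°, -120°) → zone 10.
Hemisphere: N (φ ≥ 0).
Central meridian λ₀ = 6×10 − 183 = -123°.
EPSG code: 32610.

Zone 10N (EPSG:32610), central meridian -123°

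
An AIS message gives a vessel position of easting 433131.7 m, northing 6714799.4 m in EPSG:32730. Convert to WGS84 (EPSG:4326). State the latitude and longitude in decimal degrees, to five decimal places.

Zone 30S: λ₀ = -3°, k₀ = 0.9996, false easting 500000 m, false northing 10000000 m.
Meridian distance M = (N − FN)/k₀ = -3286515.2 m.
Inverse transverse Mercator on WGS84 gives φ = -29.69510038°, λ = -3.69119983°.

lat -29.69510°, lon -3.69120°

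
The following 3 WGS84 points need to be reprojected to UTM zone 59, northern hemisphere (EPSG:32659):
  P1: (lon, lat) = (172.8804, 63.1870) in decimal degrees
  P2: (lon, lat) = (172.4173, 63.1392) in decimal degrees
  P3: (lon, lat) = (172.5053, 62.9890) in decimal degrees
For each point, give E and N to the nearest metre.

UTM zone 59N: λ₀ = 171°, k₀ = 0.9996.
P1 (63.1870°, 172.8804°) → (594627.219, 7007810.503) m.
P2 (63.1392°, 172.4173°) → (571443.511, 7001886.977) m.
P3 (62.9890°, 172.5053°) → (576270.826, 6985256.322) m.

P1: E 594627 m, N 7007811 m; P2: E 571444 m, N 7001887 m; P3: E 576271 m, N 6985256 m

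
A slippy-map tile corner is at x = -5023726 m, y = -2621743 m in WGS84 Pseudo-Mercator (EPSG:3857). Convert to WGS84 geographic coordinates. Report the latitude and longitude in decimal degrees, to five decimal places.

R = 6378137 m. λ = x/R = -45.12889849°.
φ = 2·arctan(exp(y/R)) − 90° = 2·arctan(0.66295) − 90° = -22.91500367°.

lat -22.91500°, lon -45.12890°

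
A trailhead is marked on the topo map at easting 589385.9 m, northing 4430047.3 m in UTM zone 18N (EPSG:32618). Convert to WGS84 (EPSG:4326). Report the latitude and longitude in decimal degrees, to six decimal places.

Zone 18N: λ₀ = -75°, k₀ = 0.9996, false easting 500000 m.
Meridian distance M = (N − FN)/k₀ = 4431820.0 m.
Inverse transverse Mercator on WGS84 gives φ = 40.01589966°, λ = -73.95259980°.

lat 40.015900°, lon -73.952600°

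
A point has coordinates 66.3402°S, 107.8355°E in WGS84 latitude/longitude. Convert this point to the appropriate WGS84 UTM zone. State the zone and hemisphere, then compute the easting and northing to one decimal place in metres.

Longitude 107.8355° lies in the 6° band [102°, 108°), giving zone 48; latitude is south of the equator, so 48S.
Zone 48 central meridian λ₀ = 6×48 − 183 = 105°; Δλ = +2.8355°.
Transverse Mercator on WGS84 with k₀ = 0.9996 gives E = 626941.822 m, N = 2639291.606 m.

Zone 48S: E 626941.8 m, N 2639291.6 m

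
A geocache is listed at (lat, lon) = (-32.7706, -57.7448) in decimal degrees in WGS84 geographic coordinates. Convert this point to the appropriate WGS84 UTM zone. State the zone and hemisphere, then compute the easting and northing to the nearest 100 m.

Zone 21S: E 430200 m, N 6373900 m

Longitude -57.7448° lies in the 6° band [-60°, -54°), giving zone 21; latitude is south of the equator, so 21S.
Zone 21 central meridian λ₀ = 6×21 − 183 = -57°; Δλ = -0.7448°.
Transverse Mercator on WGS84 with k₀ = 0.9996 gives E = 430243.575 m, N = 6373898.477 m.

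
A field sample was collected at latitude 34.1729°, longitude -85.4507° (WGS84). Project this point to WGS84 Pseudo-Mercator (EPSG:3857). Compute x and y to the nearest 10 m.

Web Mercator is spherical with R = a = 6378137 m.
x = R·λ = 6378137 × -1.491396063 = -9512328.412 m.
y = R·ln tan(π/4 + φ/2) = 6378137 × 0.635301808 = 4052041.967 m.

x -9512330 m, y 4052040 m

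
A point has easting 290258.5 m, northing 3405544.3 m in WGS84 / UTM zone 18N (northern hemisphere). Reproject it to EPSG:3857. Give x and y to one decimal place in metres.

x -8592907.4 m, y 3602189.6 m

Unproject from UTM 18N (λ₀ = -75°) → φ = 30.76439995°, λ = -77.19140045°.
Web Mercator (R = 6378137 m): x = -8592907.392 m, y = 3602189.643 m.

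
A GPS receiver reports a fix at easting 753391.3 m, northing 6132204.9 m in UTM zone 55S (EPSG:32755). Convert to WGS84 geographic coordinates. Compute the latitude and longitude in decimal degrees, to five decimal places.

lat -34.92100°, lon 149.77380°

Zone 55S: λ₀ = 147°, k₀ = 0.9996, false easting 500000 m, false northing 10000000 m.
Meridian distance M = (N − FN)/k₀ = -3869342.8 m.
Inverse transverse Mercator on WGS84 gives φ = -34.92100006°, λ = 149.77380050°.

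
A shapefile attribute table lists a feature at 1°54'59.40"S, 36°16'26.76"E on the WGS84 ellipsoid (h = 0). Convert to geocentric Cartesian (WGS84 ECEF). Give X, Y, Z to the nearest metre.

X 5139170 m, Y 3771520 m, Z -211877 m

WGS84: a = 6378137 m, e² = 0.006694380; N(φ) = a/√(1−e²sin²φ) = 6378160.877 m.
X = (N+h)·cosφ·cosλ = 5139170.274 m; Y = (N+h)·cosφ·sinλ = 3771520.400 m; Z = (N(1−e²)+h)·sinφ = -211876.878 m.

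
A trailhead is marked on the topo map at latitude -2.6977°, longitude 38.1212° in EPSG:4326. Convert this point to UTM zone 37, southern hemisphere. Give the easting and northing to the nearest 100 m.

Zone 37 central meridian λ₀ = 6×37 − 183 = 39°; Δλ = -0.8788°.
Transverse Mercator on WGS84 with k₀ = 0.9996 gives E = 402315.372 m, N = 9701785.622 m.

E 402300 m, N 9701800 m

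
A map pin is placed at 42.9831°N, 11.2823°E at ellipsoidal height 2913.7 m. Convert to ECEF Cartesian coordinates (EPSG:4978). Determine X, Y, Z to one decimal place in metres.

WGS84: a = 6378137 m, e² = 0.006694380; N(φ) = a/√(1−e²sin²φ) = 6388083.747 m.
X = (N+h)·cosφ·cosλ = 4585014.310 m; Y = (N+h)·cosφ·sinλ = 914703.384 m; Z = (N(1−e²)+h)·sinφ = 4328114.990 m.

X 4585014.3 m, Y 914703.4 m, Z 4328115.0 m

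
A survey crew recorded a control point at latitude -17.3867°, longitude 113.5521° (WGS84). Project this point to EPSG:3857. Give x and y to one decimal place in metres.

x 12640562.0 m, y -1965886.0 m

Web Mercator is spherical with R = a = 6378137 m.
x = R·λ = 6378137 × 1.981858018 = 12640561.951 m.
y = R·ln tan(π/4 + φ/2) = 6378137 × -0.308222611 = -1965886.040 m.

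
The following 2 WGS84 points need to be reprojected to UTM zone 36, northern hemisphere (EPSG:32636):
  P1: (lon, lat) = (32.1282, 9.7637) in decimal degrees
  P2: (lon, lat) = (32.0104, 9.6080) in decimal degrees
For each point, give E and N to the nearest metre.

P1: E 404383 m, N 1079410 m; P2: E 391412 m, N 1062229 m

UTM zone 36N: λ₀ = 33°, k₀ = 0.9996.
P1 (9.7637°, 32.1282°) → (404382.913, 1079409.886) m.
P2 (9.6080°, 32.0104°) → (391411.688, 1062228.623) m.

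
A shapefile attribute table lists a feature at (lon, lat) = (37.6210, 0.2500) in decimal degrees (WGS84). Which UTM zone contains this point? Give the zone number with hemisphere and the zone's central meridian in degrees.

Zone 37N, central meridian 39°

UTM zone = ⌊(λ + 180)/6⌋ + 1; 37.6210° ∈ [36°, 42°) → zone 37.
Hemisphere: N (φ ≥ 0).
Central meridian λ₀ = 6×37 − 183 = 39°.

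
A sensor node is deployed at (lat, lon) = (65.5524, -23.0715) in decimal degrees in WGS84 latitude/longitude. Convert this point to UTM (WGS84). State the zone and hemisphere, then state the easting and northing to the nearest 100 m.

Longitude -23.0715° lies in the 6° band [-24°, -18°), giving zone 27; latitude is north of the equator, so 27N.
Zone 27 central meridian λ₀ = 6×27 − 183 = -21°; Δλ = -2.0715°.
Transverse Mercator on WGS84 with k₀ = 0.9996 gives E = 404350.525 m, N = 7271595.028 m.

Zone 27N: E 404400 m, N 7271600 m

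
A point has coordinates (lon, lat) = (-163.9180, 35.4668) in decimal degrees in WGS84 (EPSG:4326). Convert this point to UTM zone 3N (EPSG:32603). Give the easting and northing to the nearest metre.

E 598172 m, N 3925349 m

Zone 3 central meridian λ₀ = 6×3 − 183 = -165°; Δλ = +1.0820°.
Transverse Mercator on WGS84 with k₀ = 0.9996 gives E = 598172.219 m, N = 3925349.299 m.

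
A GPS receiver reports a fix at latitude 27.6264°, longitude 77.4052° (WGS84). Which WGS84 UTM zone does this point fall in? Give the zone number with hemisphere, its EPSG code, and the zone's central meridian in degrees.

Zone 43N (EPSG:32643), central meridian 75°

UTM zone = ⌊(λ + 180)/6⌋ + 1; 77.4052° ∈ [72°, 78°) → zone 43.
Hemisphere: N (φ ≥ 0).
Central meridian λ₀ = 6×43 − 183 = 75°.
EPSG code: 32643.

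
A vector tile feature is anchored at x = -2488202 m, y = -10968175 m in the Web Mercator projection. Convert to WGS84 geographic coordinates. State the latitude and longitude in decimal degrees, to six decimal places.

lat -69.688799°, lon -22.351899°

R = 6378137 m. λ = x/R = -22.35189887°.
φ = 2·arctan(exp(y/R)) − 90° = 2·arctan(0.17913) − 90° = -69.68879929°.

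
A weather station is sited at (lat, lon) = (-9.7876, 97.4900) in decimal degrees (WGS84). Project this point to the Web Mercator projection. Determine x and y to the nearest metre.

Web Mercator is spherical with R = a = 6378137 m.
x = R·λ = 6378137 × 1.701521488 = 10852537.157 m.
y = R·ln tan(π/4 + φ/2) = 6378137 × -0.171662784 = -1094888.753 m.

x 10852537 m, y -1094889 m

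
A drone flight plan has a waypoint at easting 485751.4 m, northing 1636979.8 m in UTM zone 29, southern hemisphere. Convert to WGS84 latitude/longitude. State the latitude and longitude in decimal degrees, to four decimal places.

Zone 29S: λ₀ = -9°, k₀ = 0.9996, false easting 500000 m, false northing 10000000 m.
Meridian distance M = (N − FN)/k₀ = -8366366.7 m.
Inverse transverse Mercator on WGS84 gives φ = -75.35269995°, λ = -9.50480134°.

lat -75.3527°, lon -9.5048°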